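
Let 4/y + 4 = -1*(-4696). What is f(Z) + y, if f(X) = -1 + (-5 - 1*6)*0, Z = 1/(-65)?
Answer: -1172/1173 ≈ -0.99915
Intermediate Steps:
Z = -1/65 ≈ -0.015385
f(X) = -1 (f(X) = -1 + (-5 - 6)*0 = -1 - 11*0 = -1 + 0 = -1)
y = 1/1173 (y = 4/(-4 - 1*(-4696)) = 4/(-4 + 4696) = 4/4692 = 4*(1/4692) = 1/1173 ≈ 0.00085251)
f(Z) + y = -1 + 1/1173 = -1172/1173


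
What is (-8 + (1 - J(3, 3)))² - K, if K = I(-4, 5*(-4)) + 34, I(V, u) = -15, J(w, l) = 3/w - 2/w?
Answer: 313/9 ≈ 34.778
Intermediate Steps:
J(w, l) = 1/w
K = 19 (K = -15 + 34 = 19)
(-8 + (1 - J(3, 3)))² - K = (-8 + (1 - 1/3))² - 1*19 = (-8 + (1 - 1*⅓))² - 19 = (-8 + (1 - ⅓))² - 19 = (-8 + ⅔)² - 19 = (-22/3)² - 19 = 484/9 - 19 = 313/9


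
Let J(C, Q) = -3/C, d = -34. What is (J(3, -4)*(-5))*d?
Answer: -170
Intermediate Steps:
(J(3, -4)*(-5))*d = (-3/3*(-5))*(-34) = (-3*⅓*(-5))*(-34) = -1*(-5)*(-34) = 5*(-34) = -170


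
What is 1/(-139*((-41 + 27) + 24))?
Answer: -1/1390 ≈ -0.00071942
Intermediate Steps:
1/(-139*((-41 + 27) + 24)) = 1/(-139*(-14 + 24)) = 1/(-139*10) = 1/(-1390) = -1/1390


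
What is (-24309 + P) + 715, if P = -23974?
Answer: -47568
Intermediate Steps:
(-24309 + P) + 715 = (-24309 - 23974) + 715 = -48283 + 715 = -47568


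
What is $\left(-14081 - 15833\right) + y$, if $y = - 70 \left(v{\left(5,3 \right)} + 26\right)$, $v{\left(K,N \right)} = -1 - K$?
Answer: $-31314$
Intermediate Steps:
$y = -1400$ ($y = - 70 \left(\left(-1 - 5\right) + 26\right) = - 70 \left(-6 + 26\right) = \left(-70\right) 20 = -1400$)
$\left(-14081 - 15833\right) + y = \left(-14081 - 15833\right) - 1400 = -29914 - 1400 = -31314$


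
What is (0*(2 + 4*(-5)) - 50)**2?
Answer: 2500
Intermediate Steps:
(0*(2 + 4*(-5)) - 50)**2 = (0*(2 - 20) - 50)**2 = (0*(-18) - 50)**2 = (0 - 50)**2 = (-50)**2 = 2500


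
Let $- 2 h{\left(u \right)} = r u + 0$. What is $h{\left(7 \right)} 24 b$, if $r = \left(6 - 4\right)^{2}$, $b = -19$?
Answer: $6384$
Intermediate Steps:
$r = 4$ ($r = 2^{2} = 4$)
$h{\left(u \right)} = - 2 u$ ($h{\left(u \right)} = - \frac{4 u + 0}{2} = - \frac{4 u}{2} = - 2 u$)
$h{\left(7 \right)} 24 b = \left(-2\right) 7 \cdot 24 \left(-19\right) = \left(-14\right) 24 \left(-19\right) = \left(-336\right) \left(-19\right) = 6384$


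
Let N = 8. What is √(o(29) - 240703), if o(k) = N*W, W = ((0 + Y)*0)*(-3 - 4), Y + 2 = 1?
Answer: I*√240703 ≈ 490.61*I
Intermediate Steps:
Y = -1 (Y = -2 + 1 = -1)
W = 0 (W = ((0 - 1)*0)*(-3 - 4) = -1*0*(-7) = 0*(-7) = 0)
o(k) = 0 (o(k) = 8*0 = 0)
√(o(29) - 240703) = √(0 - 240703) = √(-240703) = I*√240703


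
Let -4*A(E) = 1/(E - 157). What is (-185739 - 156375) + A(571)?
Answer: -566540785/1656 ≈ -3.4211e+5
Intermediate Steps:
A(E) = -1/(4*(-157 + E)) (A(E) = -1/(4*(E - 157)) = -1/(4*(-157 + E)))
(-185739 - 156375) + A(571) = (-185739 - 156375) - 1/(-628 + 4*571) = -342114 - 1/(-628 + 2284) = -342114 - 1/1656 = -566540785/1656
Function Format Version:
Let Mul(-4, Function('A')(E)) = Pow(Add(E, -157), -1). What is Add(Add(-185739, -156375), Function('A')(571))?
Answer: Rational(-566540785, 1656) ≈ -3.4211e+5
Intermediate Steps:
Function('A')(E) = Mul(Rational(-1, 4), Pow(Add(-157, E), -1)) (Function('A')(E) = Mul(Rational(-1, 4), Pow(Add(E, -157), -1)) = Mul(Rational(-1, 4), Pow(Add(-157, E), -1)))
Add(Add(-185739, -156375), Function('A')(571)) = Add(Add(-185739, -156375), Mul(-1, Pow(Add(-628, Mul(4, 571)), -1))) = Add(-342114, Mul(-1, Pow(Add(-628, 2284), -1))) = Add(-342114, Mul(-1, Pow(1656, -1))) = Add(-342114, Mul(-1, Rational(1, 1656))) = Add(-342114, Rational(-1, 1656)) = Rational(-566540785, 1656)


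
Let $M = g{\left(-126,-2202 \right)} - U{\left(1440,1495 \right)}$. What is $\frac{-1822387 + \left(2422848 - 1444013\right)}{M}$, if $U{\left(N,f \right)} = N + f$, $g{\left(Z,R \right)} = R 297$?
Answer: $\frac{843552}{656929} \approx 1.2841$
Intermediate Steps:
$g{\left(Z,R \right)} = 297 R$
$M = -656929$ ($M = 297 \left(-2202\right) - \left(1440 + 1495\right) = -653994 - 2935 = -656929$)
$\frac{-1822387 + \left(2422848 - 1444013\right)}{M} = \frac{-1822387 + \left(2422848 - 1444013\right)}{-656929} = \left(-1822387 + \left(2422848 - 1444013\right)\right) \left(- \frac{1}{656929}\right) = \left(-1822387 + 978835\right) \left(- \frac{1}{656929}\right) = \left(-843552\right) \left(- \frac{1}{656929}\right) = \frac{843552}{656929}$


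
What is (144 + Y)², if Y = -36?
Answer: 11664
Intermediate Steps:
(144 + Y)² = (144 - 36)² = 108² = 11664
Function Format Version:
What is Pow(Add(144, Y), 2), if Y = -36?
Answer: 11664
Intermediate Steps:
Pow(Add(144, Y), 2) = Pow(Add(144, -36), 2) = Pow(108, 2) = 11664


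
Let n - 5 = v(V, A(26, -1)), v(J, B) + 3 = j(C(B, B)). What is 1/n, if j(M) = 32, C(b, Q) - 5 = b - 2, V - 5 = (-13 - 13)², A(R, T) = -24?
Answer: 1/34 ≈ 0.029412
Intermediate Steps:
V = 681 (V = 5 + (-13 - 13)² = 5 + (-26)² = 5 + 676 = 681)
C(b, Q) = 3 + b (C(b, Q) = 5 + (b - 2) = 5 + (-2 + b) = 3 + b)
v(J, B) = 29 (v(J, B) = -3 + 32 = 29)
n = 34 (n = 5 + 29 = 34)
1/n = 1/34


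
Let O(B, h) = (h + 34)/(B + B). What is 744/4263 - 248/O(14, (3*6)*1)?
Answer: -2463632/18473 ≈ -133.36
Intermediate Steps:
O(B, h) = (34 + h)/(2*B) (O(B, h) = (34 + h)/((2*B)) = (34 + h)*(1/(2*B)) = (34 + h)/(2*B))
744/4263 - 248/O(14, (3*6)*1) = 744/4263 - 248*28/(34 + (3*6)*1) = 744*(1/4263) - 248*28/(34 + 18*1) = 248/1421 - 248*28/(34 + 18) = 248/1421 - 248/((½)*(1/14)*52) = 248/1421 - 248/13/7 = 248/1421 - 248*7/13 = 248/1421 - 1736/13 = -2463632/18473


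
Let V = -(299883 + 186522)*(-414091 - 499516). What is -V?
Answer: -444383012835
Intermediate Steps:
V = 444383012835 (V = -486405*(-913607) = -1*(-444383012835) = 444383012835)
-V = -1*444383012835 = -444383012835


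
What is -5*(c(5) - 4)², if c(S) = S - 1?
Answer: 0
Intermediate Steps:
c(S) = -1 + S
-5*(c(5) - 4)² = -5*((-1 + 5) - 4)² = -5*(4 - 4)² = -5*0² = -5*0 = 0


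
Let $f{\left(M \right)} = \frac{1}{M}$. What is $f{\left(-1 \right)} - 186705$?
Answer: $-186706$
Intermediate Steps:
$f{\left(-1 \right)} - 186705 = \frac{1}{-1} - 186705 = -1 - 186705 = -186706$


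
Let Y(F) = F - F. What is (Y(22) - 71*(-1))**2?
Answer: 5041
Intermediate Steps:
Y(F) = 0
(Y(22) - 71*(-1))**2 = (0 - 71*(-1))**2 = (0 + 71)**2 = 71**2 = 5041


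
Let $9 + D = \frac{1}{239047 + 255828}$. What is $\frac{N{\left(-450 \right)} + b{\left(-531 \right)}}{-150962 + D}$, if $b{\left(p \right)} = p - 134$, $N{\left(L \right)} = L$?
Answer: $\frac{551785625}{74711773624} \approx 0.0073855$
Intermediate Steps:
$D = - \frac{4453874}{494875}$ ($D = -9 + \frac{1}{239047 + 255828} = -9 + \frac{1}{494875} = - \frac{4453874}{494875} \approx -9.0$)
$b{\left(p \right)} = -134 + p$
$\frac{N{\left(-450 \right)} + b{\left(-531 \right)}}{-150962 + D} = \frac{-450 - 665}{-150962 - \frac{4453874}{494875}} = \frac{-450 - 665}{- \frac{74711773624}{494875}} = \left(-1115\right) \left(- \frac{494875}{74711773624}\right) = \frac{551785625}{74711773624}$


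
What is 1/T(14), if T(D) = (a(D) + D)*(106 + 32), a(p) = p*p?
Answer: 1/28980 ≈ 3.4507e-5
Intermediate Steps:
a(p) = p**2
T(D) = 138*D + 138*D**2 (T(D) = (D**2 + D)*(106 + 32) = (D + D**2)*138 = 138*D + 138*D**2)
1/T(14) = 1/(138*14*(1 + 14)) = 1/(138*14*15) = 1/28980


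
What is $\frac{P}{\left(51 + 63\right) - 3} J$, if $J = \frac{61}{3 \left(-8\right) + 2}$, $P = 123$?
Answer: $- \frac{2501}{814} \approx -3.0725$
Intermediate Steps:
$J = - \frac{61}{22}$ ($J = \frac{61}{-24 + 2} = \frac{61}{-22} = 61 \left(- \frac{1}{22}\right) = - \frac{61}{22} \approx -2.7727$)
$\frac{P}{\left(51 + 63\right) - 3} J = \frac{123}{\left(51 + 63\right) - 3} \left(- \frac{61}{22}\right) = \frac{123}{114 - 3} \left(- \frac{61}{22}\right) = \frac{123}{111} \left(- \frac{61}{22}\right) = 123 \cdot \frac{1}{111} \left(- \frac{61}{22}\right) = \frac{41}{37} \left(- \frac{61}{22}\right) = - \frac{2501}{814}$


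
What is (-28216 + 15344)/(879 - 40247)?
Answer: 1609/4921 ≈ 0.32697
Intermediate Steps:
(-28216 + 15344)/(879 - 40247) = -12872/(-39368) = -12872*(-1/39368) = 1609/4921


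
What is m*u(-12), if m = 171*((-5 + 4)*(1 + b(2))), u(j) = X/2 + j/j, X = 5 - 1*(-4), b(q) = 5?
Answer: -5643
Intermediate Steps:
X = 9 (X = 5 + 4 = 9)
u(j) = 11/2 (u(j) = 9/2 + j/j = 9*(½) + 1 = 9/2 + 1 = 11/2)
m = -1026 (m = 171*((-5 + 4)*(1 + 5)) = 171*(-1*6) = 171*(-6) = -1026)
m*u(-12) = -1026*11/2 = -5643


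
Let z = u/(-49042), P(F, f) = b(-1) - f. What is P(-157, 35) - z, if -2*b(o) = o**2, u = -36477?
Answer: -126962/3503 ≈ -36.244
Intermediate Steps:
b(o) = -o**2/2
P(F, f) = -1/2 - f (P(F, f) = -1/2*(-1)**2 - f = -1/2*1 - f = -1/2 - f)
z = 5211/7006 (z = -36477/(-49042) = -36477*(-1/49042) = 5211/7006 ≈ 0.74379)
P(-157, 35) - z = (-1/2 - 1*35) - 1*5211/7006 = (-1/2 - 35) - 5211/7006 = -71/2 - 5211/7006 = -126962/3503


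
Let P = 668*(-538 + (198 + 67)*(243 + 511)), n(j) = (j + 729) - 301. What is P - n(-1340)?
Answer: 133114608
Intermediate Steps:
n(j) = 428 + j (n(j) = (729 + j) - 301 = 428 + j)
P = 133113696 (P = 668*(-538 + 265*754) = 668*(-538 + 199810) = 668*199272 = 133113696)
P - n(-1340) = 133113696 - (428 - 1340) = 133113696 - 1*(-912) = 133113696 + 912 = 133114608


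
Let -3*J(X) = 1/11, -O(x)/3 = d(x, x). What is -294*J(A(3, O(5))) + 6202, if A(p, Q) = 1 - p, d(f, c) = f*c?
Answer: 68320/11 ≈ 6210.9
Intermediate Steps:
d(f, c) = c*f
O(x) = -3*x² (O(x) = -3*x*x = -3*x²)
J(X) = -1/33 (J(X) = -⅓/11 = -⅓*1/11 = -1/33)
-294*J(A(3, O(5))) + 6202 = -294*(-1/33) + 6202 = 98/11 + 6202 = 68320/11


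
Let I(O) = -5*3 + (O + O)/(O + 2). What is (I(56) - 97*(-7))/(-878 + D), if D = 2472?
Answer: 9656/23113 ≈ 0.41777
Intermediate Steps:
I(O) = -15 + 2*O/(2 + O) (I(O) = -15 + (2*O)/(2 + O) = -15 + 2*O/(2 + O))
(I(56) - 97*(-7))/(-878 + D) = ((-30 - 13*56)/(2 + 56) - 97*(-7))/(-878 + 2472) = ((-30 - 728)/58 + 679)/1594 = ((1/58)*(-758) + 679)*(1/1594) = (-379/29 + 679)*(1/1594) = (19312/29)*(1/1594) = 9656/23113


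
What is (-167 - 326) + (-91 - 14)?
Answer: -598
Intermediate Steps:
(-167 - 326) + (-91 - 14) = -493 - 105 = -598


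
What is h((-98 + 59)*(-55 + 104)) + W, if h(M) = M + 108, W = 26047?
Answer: 24244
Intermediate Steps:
h(M) = 108 + M
h((-98 + 59)*(-55 + 104)) + W = (108 + (-98 + 59)*(-55 + 104)) + 26047 = (108 - 39*49) + 26047 = (108 - 1911) + 26047 = -1803 + 26047 = 24244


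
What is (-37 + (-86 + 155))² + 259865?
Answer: 260889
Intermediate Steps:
(-37 + (-86 + 155))² + 259865 = (-37 + 69)² + 259865 = 32² + 259865 = 1024 + 259865 = 260889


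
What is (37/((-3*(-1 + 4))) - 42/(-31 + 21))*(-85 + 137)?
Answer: 208/45 ≈ 4.6222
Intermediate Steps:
(37/((-3*(-1 + 4))) - 42/(-31 + 21))*(-85 + 137) = (37/((-3*3)) - 42/(-10))*52 = (37/(-9) - 42*(-⅒))*52 = (37*(-⅑) + 21/5)*52 = (-37/9 + 21/5)*52 = (4/45)*52 = 208/45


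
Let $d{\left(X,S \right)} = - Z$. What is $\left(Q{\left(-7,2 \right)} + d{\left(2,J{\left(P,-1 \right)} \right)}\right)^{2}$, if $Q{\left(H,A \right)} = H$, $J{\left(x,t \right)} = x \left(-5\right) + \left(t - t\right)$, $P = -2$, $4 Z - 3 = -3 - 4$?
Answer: $36$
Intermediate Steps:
$Z = -1$ ($Z = \frac{3}{4} + \frac{-3 - 4}{4} = \frac{3}{4} + \frac{1}{4} \left(-7\right) = \frac{3}{4} - \frac{7}{4} = -1$)
$J{\left(x,t \right)} = - 5 x$ ($J{\left(x,t \right)} = - 5 x + 0 = - 5 x$)
$d{\left(X,S \right)} = 1$ ($d{\left(X,S \right)} = \left(-1\right) \left(-1\right) = 1$)
$\left(Q{\left(-7,2 \right)} + d{\left(2,J{\left(P,-1 \right)} \right)}\right)^{2} = \left(-7 + 1\right)^{2} = \left(-6\right)^{2} = 36$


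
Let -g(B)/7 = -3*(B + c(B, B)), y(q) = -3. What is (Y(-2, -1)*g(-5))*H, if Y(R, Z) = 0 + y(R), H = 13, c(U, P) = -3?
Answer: 6552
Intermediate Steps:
g(B) = -63 + 21*B (g(B) = -(-21)*(B - 3) = -(-21)*(-3 + B) = -7*(9 - 3*B) = -63 + 21*B)
Y(R, Z) = -3 (Y(R, Z) = 0 - 3 = -3)
(Y(-2, -1)*g(-5))*H = -3*(-63 + 21*(-5))*13 = -3*(-63 - 105)*13 = -3*(-168)*13 = 504*13 = 6552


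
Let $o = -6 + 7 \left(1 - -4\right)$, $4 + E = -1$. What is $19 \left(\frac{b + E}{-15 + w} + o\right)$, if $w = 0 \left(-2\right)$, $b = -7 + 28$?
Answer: $\frac{7961}{15} \approx 530.73$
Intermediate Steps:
$b = 21$
$w = 0$
$E = -5$ ($E = -4 - 1 = -5$)
$o = 29$ ($o = -6 + 7 \left(1 + 4\right) = -6 + 7 \cdot 5 = -6 + 35 = 29$)
$19 \left(\frac{b + E}{-15 + w} + o\right) = 19 \left(\frac{21 - 5}{-15 + 0} + 29\right) = 19 \left(\frac{16}{-15} + 29\right) = 19 \left(16 \left(- \frac{1}{15}\right) + 29\right) = 19 \left(- \frac{16}{15} + 29\right) = 19 \cdot \frac{419}{15} = \frac{7961}{15}$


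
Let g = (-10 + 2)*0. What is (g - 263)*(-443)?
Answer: 116509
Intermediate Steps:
g = 0 (g = -8*0 = 0)
(g - 263)*(-443) = (0 - 263)*(-443) = -263*(-443) = 116509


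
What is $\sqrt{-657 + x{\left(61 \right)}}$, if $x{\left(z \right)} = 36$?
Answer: $3 i \sqrt{69} \approx 24.92 i$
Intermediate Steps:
$\sqrt{-657 + x{\left(61 \right)}} = \sqrt{-657 + 36} = \sqrt{-621} = 3 i \sqrt{69}$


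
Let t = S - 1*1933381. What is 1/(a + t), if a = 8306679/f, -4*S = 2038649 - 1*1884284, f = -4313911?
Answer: -17255644/34027684350595 ≈ -5.0711e-7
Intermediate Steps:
S = -154365/4 (S = -(2038649 - 1*1884284)/4 = -(2038649 - 1884284)/4 = -1/4*154365 = -154365/4 ≈ -38591.)
a = -8306679/4313911 (a = 8306679/(-4313911) = 8306679*(-1/4313911) = -8306679/4313911 ≈ -1.9256)
t = -7887889/4 (t = -154365/4 - 1*1933381 = -154365/4 - 1933381 = -7887889/4 ≈ -1.9720e+6)
1/(a + t) = 1/(-8306679/4313911 - 7887889/4) = 1/(-34027684350595/17255644) = -17255644/34027684350595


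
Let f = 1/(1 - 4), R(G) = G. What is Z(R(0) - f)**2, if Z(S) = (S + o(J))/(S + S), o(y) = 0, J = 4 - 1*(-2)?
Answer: 1/4 ≈ 0.25000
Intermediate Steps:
J = 6 (J = 4 + 2 = 6)
f = -1/3 (f = 1/(-3) = -1/3 ≈ -0.33333)
Z(S) = 1/2 (Z(S) = (S + 0)/(S + S) = S/((2*S)) = S*(1/(2*S)) = 1/2)
Z(R(0) - f)**2 = (1/2)**2 = 1/4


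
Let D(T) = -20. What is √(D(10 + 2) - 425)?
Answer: I*√445 ≈ 21.095*I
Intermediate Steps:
√(D(10 + 2) - 425) = √(-20 - 425) = √(-445) = I*√445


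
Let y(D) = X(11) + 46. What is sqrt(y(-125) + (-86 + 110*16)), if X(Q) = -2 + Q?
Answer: sqrt(1729) ≈ 41.581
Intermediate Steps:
y(D) = 55 (y(D) = (-2 + 11) + 46 = 9 + 46 = 55)
sqrt(y(-125) + (-86 + 110*16)) = sqrt(55 + (-86 + 110*16)) = sqrt(55 + (-86 + 1760)) = sqrt(55 + 1674) = sqrt(1729)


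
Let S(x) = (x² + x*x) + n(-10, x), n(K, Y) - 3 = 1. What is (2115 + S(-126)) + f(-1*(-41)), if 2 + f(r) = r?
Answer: 33910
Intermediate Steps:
f(r) = -2 + r
n(K, Y) = 4 (n(K, Y) = 3 + 1 = 4)
S(x) = 4 + 2*x² (S(x) = (x² + x*x) + 4 = (x² + x²) + 4 = 2*x² + 4 = 4 + 2*x²)
(2115 + S(-126)) + f(-1*(-41)) = (2115 + (4 + 2*(-126)²)) + (-2 - 1*(-41)) = (2115 + (4 + 2*15876)) + (-2 + 41) = (2115 + (4 + 31752)) + 39 = (2115 + 31756) + 39 = 33871 + 39 = 33910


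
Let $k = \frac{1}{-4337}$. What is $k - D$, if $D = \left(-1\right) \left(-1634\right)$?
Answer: $- \frac{7086659}{4337} \approx -1634.0$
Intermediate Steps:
$D = 1634$
$k = - \frac{1}{4337} \approx -0.00023057$
$k - D = - \frac{1}{4337} - 1634 = - \frac{7086659}{4337}$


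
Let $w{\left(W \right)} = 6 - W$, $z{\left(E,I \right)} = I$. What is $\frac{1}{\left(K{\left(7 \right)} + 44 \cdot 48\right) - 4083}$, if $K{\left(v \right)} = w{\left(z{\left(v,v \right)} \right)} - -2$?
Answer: $- \frac{1}{1970} \approx -0.00050761$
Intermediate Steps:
$K{\left(v \right)} = 8 - v$ ($K{\left(v \right)} = \left(6 - v\right) - -2 = \left(6 - v\right) + 2 = 8 - v$)
$\frac{1}{\left(K{\left(7 \right)} + 44 \cdot 48\right) - 4083} = \frac{1}{\left(\left(8 - 7\right) + 44 \cdot 48\right) - 4083} = \frac{1}{\left(\left(8 - 7\right) + 2112\right) - 4083} = \frac{1}{\left(1 + 2112\right) - 4083} = \frac{1}{2113 - 4083} = \frac{1}{-1970} = - \frac{1}{1970}$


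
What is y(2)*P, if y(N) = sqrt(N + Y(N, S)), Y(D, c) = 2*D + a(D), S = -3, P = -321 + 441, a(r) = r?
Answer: 240*sqrt(2) ≈ 339.41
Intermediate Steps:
P = 120
Y(D, c) = 3*D (Y(D, c) = 2*D + D = 3*D)
y(N) = 2*sqrt(N) (y(N) = sqrt(N + 3*N) = sqrt(4*N) = 2*sqrt(N))
y(2)*P = (2*sqrt(2))*120 = 240*sqrt(2)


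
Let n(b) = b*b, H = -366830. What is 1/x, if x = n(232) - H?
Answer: 1/420654 ≈ 2.3773e-6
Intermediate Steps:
n(b) = b**2
x = 420654 (x = 232**2 - 1*(-366830) = 53824 + 366830 = 420654)
1/x = 1/420654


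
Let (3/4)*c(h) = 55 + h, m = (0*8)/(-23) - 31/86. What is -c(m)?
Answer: -9398/129 ≈ -72.853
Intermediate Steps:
m = -31/86 (m = 0*(-1/23) - 31*1/86 = 0 - 31/86 = -31/86 ≈ -0.36047)
c(h) = 220/3 + 4*h/3 (c(h) = 4*(55 + h)/3 = 220/3 + 4*h/3)
-c(m) = -(220/3 + (4/3)*(-31/86)) = -(220/3 - 62/129) = -1*9398/129 = -9398/129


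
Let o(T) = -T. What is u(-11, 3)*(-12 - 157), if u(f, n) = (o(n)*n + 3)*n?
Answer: 3042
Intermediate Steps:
u(f, n) = n*(3 - n²) (u(f, n) = ((-n)*n + 3)*n = (-n² + 3)*n = (3 - n²)*n = n*(3 - n²))
u(-11, 3)*(-12 - 157) = (3*(3 - 1*3²))*(-12 - 157) = (3*(3 - 1*9))*(-169) = (3*(3 - 9))*(-169) = (3*(-6))*(-169) = -18*(-169) = 3042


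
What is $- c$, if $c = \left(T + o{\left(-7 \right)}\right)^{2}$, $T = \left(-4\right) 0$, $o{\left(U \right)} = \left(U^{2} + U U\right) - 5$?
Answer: $-8649$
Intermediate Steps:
$o{\left(U \right)} = -5 + 2 U^{2}$ ($o{\left(U \right)} = \left(U^{2} + U^{2}\right) - 5 = 2 U^{2} - 5 = -5 + 2 U^{2}$)
$T = 0$
$c = 8649$ ($c = \left(0 - \left(5 - 2 \left(-7\right)^{2}\right)\right)^{2} = \left(0 + \left(-5 + 2 \cdot 49\right)\right)^{2} = \left(0 + \left(-5 + 98\right)\right)^{2} = \left(0 + 93\right)^{2} = 93^{2} = 8649$)
$- c = \left(-1\right) 8649 = -8649$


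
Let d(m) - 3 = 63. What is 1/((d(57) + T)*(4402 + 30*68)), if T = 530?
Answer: 1/3839432 ≈ 2.6046e-7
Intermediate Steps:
d(m) = 66 (d(m) = 3 + 63 = 66)
1/((d(57) + T)*(4402 + 30*68)) = 1/((66 + 530)*(4402 + 30*68)) = 1/(596*(4402 + 2040)) = 1/(596*6442) = 1/3839432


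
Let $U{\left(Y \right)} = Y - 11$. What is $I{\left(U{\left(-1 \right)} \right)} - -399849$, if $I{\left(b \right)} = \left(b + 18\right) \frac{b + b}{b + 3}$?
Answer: $399865$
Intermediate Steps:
$U{\left(Y \right)} = -11 + Y$
$I{\left(b \right)} = \frac{2 b \left(18 + b\right)}{3 + b}$ ($I{\left(b \right)} = \left(18 + b\right) \frac{2 b}{3 + b} = \frac{2 b \left(18 + b\right)}{3 + b}$)
$I{\left(U{\left(-1 \right)} \right)} - -399849 = \frac{2 \left(-11 - 1\right) \left(18 - 12\right)}{3 - 12} - -399849 = 2 \left(-12\right) \frac{1}{3 - 12} \left(18 - 12\right) + 399849 = 2 \left(-12\right) \frac{1}{-9} \cdot 6 + 399849 = 2 \left(-12\right) \left(- \frac{1}{9}\right) 6 + 399849 = 16 + 399849 = 399865$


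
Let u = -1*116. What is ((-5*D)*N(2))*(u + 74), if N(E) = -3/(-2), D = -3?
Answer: -945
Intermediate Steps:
N(E) = 3/2 (N(E) = -3*(-½) = 3/2)
u = -116
((-5*D)*N(2))*(u + 74) = (-5*(-3)*(3/2))*(-116 + 74) = (15*(3/2))*(-42) = (45/2)*(-42) = -945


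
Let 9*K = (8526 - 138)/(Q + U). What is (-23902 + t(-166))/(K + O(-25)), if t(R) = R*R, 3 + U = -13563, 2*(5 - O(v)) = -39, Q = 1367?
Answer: 29716764/198629 ≈ 149.61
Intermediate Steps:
O(v) = 49/2 (O(v) = 5 - 1/2*(-39) = 5 + 39/2 = 49/2)
U = -13566 (U = -3 - 13563 = -13566)
t(R) = R**2
K = -932/12199 (K = ((8526 - 138)/(1367 - 13566))/9 = (8388/(-12199))/9 = (8388*(-1/12199))/9 = (1/9)*(-8388/12199) = -932/12199 ≈ -0.076400)
(-23902 + t(-166))/(K + O(-25)) = (-23902 + (-166)**2)/(-932/12199 + 49/2) = (-23902 + 27556)/(595887/24398) = 3654*(24398/595887) = 29716764/198629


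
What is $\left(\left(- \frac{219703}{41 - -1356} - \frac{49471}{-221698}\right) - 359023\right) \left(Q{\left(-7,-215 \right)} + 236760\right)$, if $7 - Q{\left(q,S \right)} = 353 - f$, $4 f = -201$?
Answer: $- \frac{9561335535523538725}{112622584} \approx -8.4897 \cdot 10^{10}$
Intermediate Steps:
$f = - \frac{201}{4}$ ($f = \frac{1}{4} \left(-201\right) = - \frac{201}{4} \approx -50.25$)
$Q{\left(q,S \right)} = - \frac{1585}{4}$ ($Q{\left(q,S \right)} = 7 - \left(353 - - \frac{201}{4}\right) = 7 - \left(353 + \frac{201}{4}\right) = 7 - \frac{1613}{4} = - \frac{1585}{4}$)
$\left(\left(- \frac{219703}{41 - -1356} - \frac{49471}{-221698}\right) - 359023\right) \left(Q{\left(-7,-215 \right)} + 236760\right) = \left(\left(- \frac{219703}{41 - -1356} - \frac{49471}{-221698}\right) - 359023\right) \left(- \frac{1585}{4} + 236760\right) = \left(\left(- \frac{219703}{41 + 1356} - - \frac{49471}{221698}\right) - 359023\right) \frac{945455}{4} = \left(\left(- \frac{219703}{1397} + \frac{49471}{221698}\right) - 359023\right) \frac{945455}{4} = \left(\left(\left(-219703\right) \frac{1}{1397} + \frac{49471}{221698}\right) - 359023\right) \frac{945455}{4} = \left(\left(- \frac{19973}{127} + \frac{49471}{221698}\right) - 359023\right) \frac{945455}{4} = \left(- \frac{4421691337}{28155646} - 359023\right) \frac{945455}{4} = \left(- \frac{10112946185195}{28155646}\right) \frac{945455}{4} = - \frac{9561335535523538725}{112622584}$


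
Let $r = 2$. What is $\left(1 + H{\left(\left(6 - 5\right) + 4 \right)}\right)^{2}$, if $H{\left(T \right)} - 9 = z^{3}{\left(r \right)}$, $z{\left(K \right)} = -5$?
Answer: $13225$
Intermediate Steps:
$H{\left(T \right)} = -116$ ($H{\left(T \right)} = 9 + \left(-5\right)^{3} = 9 - 125 = -116$)
$\left(1 + H{\left(\left(6 - 5\right) + 4 \right)}\right)^{2} = \left(1 - 116\right)^{2} = \left(-115\right)^{2} = 13225$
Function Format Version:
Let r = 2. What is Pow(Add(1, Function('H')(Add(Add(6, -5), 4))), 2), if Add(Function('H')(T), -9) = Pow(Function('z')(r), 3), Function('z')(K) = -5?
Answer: 13225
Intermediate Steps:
Function('H')(T) = -116 (Function('H')(T) = Add(9, Pow(-5, 3)) = Add(9, -125) = -116)
Pow(Add(1, Function('H')(Add(Add(6, -5), 4))), 2) = Pow(Add(1, -116), 2) = Pow(-115, 2) = 13225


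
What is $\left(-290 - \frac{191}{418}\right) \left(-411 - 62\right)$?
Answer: $\frac{5220673}{38} \approx 1.3739 \cdot 10^{5}$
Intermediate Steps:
$\left(-290 - \frac{191}{418}\right) \left(-411 - 62\right) = \left(-290 - \frac{191}{418}\right) \left(-473\right) = \left(- \frac{121411}{418}\right) \left(-473\right) = \frac{5220673}{38}$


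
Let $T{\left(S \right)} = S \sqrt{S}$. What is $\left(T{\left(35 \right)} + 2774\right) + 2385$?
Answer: $5159 + 35 \sqrt{35} \approx 5366.1$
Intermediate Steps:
$T{\left(S \right)} = S^{\frac{3}{2}}$
$\left(T{\left(35 \right)} + 2774\right) + 2385 = \left(35^{\frac{3}{2}} + 2774\right) + 2385 = \left(35 \sqrt{35} + 2774\right) + 2385 = \left(2774 + 35 \sqrt{35}\right) + 2385 = 5159 + 35 \sqrt{35}$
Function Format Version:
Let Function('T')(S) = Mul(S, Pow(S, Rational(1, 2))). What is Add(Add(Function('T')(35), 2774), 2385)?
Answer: Add(5159, Mul(35, Pow(35, Rational(1, 2)))) ≈ 5366.1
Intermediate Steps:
Function('T')(S) = Pow(S, Rational(3, 2))
Add(Add(Function('T')(35), 2774), 2385) = Add(Add(Pow(35, Rational(3, 2)), 2774), 2385) = Add(Add(Mul(35, Pow(35, Rational(1, 2))), 2774), 2385) = Add(Add(2774, Mul(35, Pow(35, Rational(1, 2)))), 2385) = Add(5159, Mul(35, Pow(35, Rational(1, 2))))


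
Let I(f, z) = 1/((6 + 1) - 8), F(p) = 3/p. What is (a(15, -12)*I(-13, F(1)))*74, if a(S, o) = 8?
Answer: -592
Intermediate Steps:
I(f, z) = -1 (I(f, z) = 1/(7 - 8) = 1/(-1) = -1)
(a(15, -12)*I(-13, F(1)))*74 = (8*(-1))*74 = -8*74 = -592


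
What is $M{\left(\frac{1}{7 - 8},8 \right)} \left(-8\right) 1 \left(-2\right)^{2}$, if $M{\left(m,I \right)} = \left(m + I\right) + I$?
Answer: $-480$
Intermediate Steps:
$M{\left(m,I \right)} = m + 2 I$ ($M{\left(m,I \right)} = \left(I + m\right) + I = m + 2 I$)
$M{\left(\frac{1}{7 - 8},8 \right)} \left(-8\right) 1 \left(-2\right)^{2} = \left(\frac{1}{7 - 8} + 2 \cdot 8\right) \left(-8\right) 1 \left(-2\right)^{2} = \left(\frac{1}{-1} + 16\right) \left(\left(-8\right) 4\right) = \left(-1 + 16\right) \left(-32\right) = 15 \left(-32\right) = -480$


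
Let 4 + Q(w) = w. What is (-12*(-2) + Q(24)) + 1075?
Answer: 1119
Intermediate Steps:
Q(w) = -4 + w
(-12*(-2) + Q(24)) + 1075 = (-12*(-2) + (-4 + 24)) + 1075 = (24 + 20) + 1075 = 44 + 1075 = 1119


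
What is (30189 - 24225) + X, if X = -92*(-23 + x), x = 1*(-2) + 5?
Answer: 7804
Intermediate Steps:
x = 3 (x = -2 + 5 = 3)
X = 1840 (X = -92*(-23 + 3) = -92*(-20) = 1840)
(30189 - 24225) + X = (30189 - 24225) + 1840 = 5964 + 1840 = 7804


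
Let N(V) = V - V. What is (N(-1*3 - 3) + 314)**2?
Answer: 98596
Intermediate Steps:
N(V) = 0
(N(-1*3 - 3) + 314)**2 = (0 + 314)**2 = 314**2 = 98596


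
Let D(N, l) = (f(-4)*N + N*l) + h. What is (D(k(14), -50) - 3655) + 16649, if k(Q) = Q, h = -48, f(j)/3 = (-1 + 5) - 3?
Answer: 12288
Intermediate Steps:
f(j) = 3 (f(j) = 3*((-1 + 5) - 3) = 3*(4 - 3) = 3*1 = 3)
D(N, l) = -48 + 3*N + N*l (D(N, l) = (3*N + N*l) - 48 = -48 + 3*N + N*l)
(D(k(14), -50) - 3655) + 16649 = ((-48 + 3*14 + 14*(-50)) - 3655) + 16649 = ((-48 + 42 - 700) - 3655) + 16649 = (-706 - 3655) + 16649 = -4361 + 16649 = 12288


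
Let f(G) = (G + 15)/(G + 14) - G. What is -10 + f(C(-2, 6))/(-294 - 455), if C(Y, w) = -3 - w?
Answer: -37501/3745 ≈ -10.014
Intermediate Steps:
f(G) = -G + (15 + G)/(14 + G) (f(G) = (15 + G)/(14 + G) - G = -G + (15 + G)/(14 + G))
-10 + f(C(-2, 6))/(-294 - 455) = -10 + ((15 - (-3 - 1*6)² - 13*(-3 - 1*6))/(14 + (-3 - 1*6)))/(-294 - 455) = -10 + ((15 - (-3 - 6)² - 13*(-3 - 6))/(14 + (-3 - 6)))/(-749) = -10 - (15 - 1*(-9)² - 13*(-9))/(749*(14 - 9)) = -10 - (15 - 1*81 + 117)/(749*5) = -10 - (15 - 81 + 117)/3745 = -10 - 51/3745 = -37501/3745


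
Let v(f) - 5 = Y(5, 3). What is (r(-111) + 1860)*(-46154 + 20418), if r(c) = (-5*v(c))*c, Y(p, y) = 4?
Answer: -176420280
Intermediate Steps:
v(f) = 9 (v(f) = 5 + 4 = 9)
r(c) = -45*c (r(c) = (-5*9)*c = -45*c)
(r(-111) + 1860)*(-46154 + 20418) = (-45*(-111) + 1860)*(-46154 + 20418) = (4995 + 1860)*(-25736) = 6855*(-25736) = -176420280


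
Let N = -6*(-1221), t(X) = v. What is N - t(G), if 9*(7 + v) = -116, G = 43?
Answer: 66113/9 ≈ 7345.9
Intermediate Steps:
v = -179/9 (v = -7 + (1/9)*(-116) = -7 - 116/9 = -179/9 ≈ -19.889)
t(X) = -179/9
N = 7326
N - t(G) = 7326 - 1*(-179/9) = 7326 + 179/9 = 66113/9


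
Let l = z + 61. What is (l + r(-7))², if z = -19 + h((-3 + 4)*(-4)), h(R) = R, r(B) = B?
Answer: 961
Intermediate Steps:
z = -23 (z = -19 + (-3 + 4)*(-4) = -19 + 1*(-4) = -19 - 4 = -23)
l = 38 (l = -23 + 61 = 38)
(l + r(-7))² = (38 - 7)² = 31² = 961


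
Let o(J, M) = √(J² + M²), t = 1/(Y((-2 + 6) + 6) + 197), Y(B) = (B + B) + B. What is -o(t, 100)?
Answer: -√515290001/227 ≈ -100.00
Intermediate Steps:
Y(B) = 3*B (Y(B) = 2*B + B = 3*B)
t = 1/227 (t = 1/(3*((-2 + 6) + 6) + 197) = 1/(3*(4 + 6) + 197) = 1/(3*10 + 197) = 1/(30 + 197) = 1/227 ≈ 0.0044053)
-o(t, 100) = -√((1/227)² + 100²) = -√(1/51529 + 10000) = -√(515290001/51529) = -√515290001/227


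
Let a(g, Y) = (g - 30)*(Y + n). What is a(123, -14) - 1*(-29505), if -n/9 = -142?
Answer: 147057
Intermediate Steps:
n = 1278 (n = -9*(-142) = 1278)
a(g, Y) = (-30 + g)*(1278 + Y) (a(g, Y) = (g - 30)*(Y + 1278) = (-30 + g)*(1278 + Y))
a(123, -14) - 1*(-29505) = (-38340 - 30*(-14) + 1278*123 - 14*123) - 1*(-29505) = (-38340 + 420 + 157194 - 1722) + 29505 = 117552 + 29505 = 147057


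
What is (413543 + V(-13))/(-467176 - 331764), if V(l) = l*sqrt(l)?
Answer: -413543/798940 + 13*I*sqrt(13)/798940 ≈ -0.51761 + 5.8668e-5*I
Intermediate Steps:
V(l) = l**(3/2)
(413543 + V(-13))/(-467176 - 331764) = (413543 + (-13)**(3/2))/(-467176 - 331764) = (413543 - 13*I*sqrt(13))/(-798940) = (413543 - 13*I*sqrt(13))*(-1/798940) = -413543/798940 + 13*I*sqrt(13)/798940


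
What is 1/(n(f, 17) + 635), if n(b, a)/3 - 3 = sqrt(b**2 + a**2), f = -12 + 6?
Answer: 644/411811 - 15*sqrt(13)/411811 ≈ 0.0014325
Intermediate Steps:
f = -6
n(b, a) = 9 + 3*sqrt(a**2 + b**2) (n(b, a) = 9 + 3*sqrt(b**2 + a**2) = 9 + 3*sqrt(a**2 + b**2))
1/(n(f, 17) + 635) = 1/((9 + 3*sqrt(17**2 + (-6)**2)) + 635) = 1/((9 + 3*sqrt(289 + 36)) + 635) = 1/((9 + 3*sqrt(325)) + 635) = 1/((9 + 3*(5*sqrt(13))) + 635) = 1/((9 + 15*sqrt(13)) + 635) = 1/(644 + 15*sqrt(13))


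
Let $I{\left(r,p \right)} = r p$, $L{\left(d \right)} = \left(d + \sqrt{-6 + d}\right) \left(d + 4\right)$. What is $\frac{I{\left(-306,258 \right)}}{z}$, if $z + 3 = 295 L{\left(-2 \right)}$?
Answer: $\frac{10377276}{464921} + \frac{10350960 i \sqrt{2}}{464921} \approx 22.321 + 31.486 i$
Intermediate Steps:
$L{\left(d \right)} = \left(4 + d\right) \left(d + \sqrt{-6 + d}\right)$ ($L{\left(d \right)} = \left(d + \sqrt{-6 + d}\right) \left(4 + d\right) = \left(4 + d\right) \left(d + \sqrt{-6 + d}\right)$)
$I{\left(r,p \right)} = p r$
$z = -1183 + 1180 i \sqrt{2}$ ($z = -3 + 295 \left(\left(-2\right)^{2} + 4 \left(-2\right) + 4 \sqrt{-6 - 2} - 2 \sqrt{-6 - 2}\right) = -3 + 295 \left(4 - 8 + 4 \sqrt{-8} - 2 \sqrt{-8}\right) = -3 + 295 \left(4 - 8 + 4 \cdot 2 i \sqrt{2} - 2 \cdot 2 i \sqrt{2}\right) = -3 + 295 \left(4 - 8 + 8 i \sqrt{2} - 4 i \sqrt{2}\right) = -3 + 295 \left(-4 + 4 i \sqrt{2}\right) = -3 - \left(1180 - 1180 i \sqrt{2}\right) = -1183 + 1180 i \sqrt{2} \approx -1183.0 + 1668.8 i$)
$\frac{I{\left(-306,258 \right)}}{z} = \frac{258 \left(-306\right)}{-1183 + 1180 i \sqrt{2}} = - \frac{78948}{-1183 + 1180 i \sqrt{2}}$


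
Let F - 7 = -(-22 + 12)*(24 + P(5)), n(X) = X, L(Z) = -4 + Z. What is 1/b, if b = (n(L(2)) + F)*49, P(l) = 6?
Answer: 1/14945 ≈ 6.6912e-5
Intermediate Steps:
F = 307 (F = 7 - (-22 + 12)*(24 + 6) = 7 - (-10)*30 = 7 - 1*(-300) = 7 + 300 = 307)
b = 14945 (b = ((-4 + 2) + 307)*49 = (-2 + 307)*49 = 305*49 = 14945)
1/b = 1/14945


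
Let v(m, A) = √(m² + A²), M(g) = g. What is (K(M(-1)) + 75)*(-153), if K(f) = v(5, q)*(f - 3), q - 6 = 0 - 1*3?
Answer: -11475 + 612*√34 ≈ -7906.5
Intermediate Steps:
q = 3 (q = 6 + (0 - 1*3) = 6 + (0 - 3) = 6 - 3 = 3)
v(m, A) = √(A² + m²)
K(f) = √34*(-3 + f) (K(f) = √(3² + 5²)*(f - 3) = √(9 + 25)*(-3 + f) = √34*(-3 + f))
(K(M(-1)) + 75)*(-153) = (√34*(-3 - 1) + 75)*(-153) = (√34*(-4) + 75)*(-153) = (-4*√34 + 75)*(-153) = (75 - 4*√34)*(-153) = -11475 + 612*√34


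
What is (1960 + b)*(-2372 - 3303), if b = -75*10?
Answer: -6866750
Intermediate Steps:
b = -750
(1960 + b)*(-2372 - 3303) = (1960 - 750)*(-2372 - 3303) = 1210*(-5675) = -6866750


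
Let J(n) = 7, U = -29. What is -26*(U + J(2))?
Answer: 572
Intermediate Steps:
-26*(U + J(2)) = -26*(-29 + 7) = -26*(-22) = 572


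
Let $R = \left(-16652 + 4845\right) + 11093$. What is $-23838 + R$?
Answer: $-24552$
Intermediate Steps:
$R = -714$ ($R = -11807 + 11093 = -714$)
$-23838 + R = -23838 - 714 = -24552$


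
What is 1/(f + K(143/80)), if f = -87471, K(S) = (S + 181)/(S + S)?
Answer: -286/25002083 ≈ -1.1439e-5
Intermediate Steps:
K(S) = (181 + S)/(2*S) (K(S) = (181 + S)/((2*S)) = (181 + S)*(1/(2*S)) = (181 + S)/(2*S))
1/(f + K(143/80)) = 1/(-87471 + (181 + 143/80)/(2*((143/80)))) = 1/(-87471 + (181 + 143*(1/80))/(2*((143*(1/80))))) = 1/(-87471 + (181 + 143/80)/(2*(143/80))) = 1/(-87471 + (½)*(80/143)*(14623/80)) = 1/(-87471 + 14623/286) = 1/(-25002083/286) = -286/25002083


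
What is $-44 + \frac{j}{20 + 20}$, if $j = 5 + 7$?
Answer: $- \frac{437}{10} \approx -43.7$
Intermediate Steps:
$j = 12$
$-44 + \frac{j}{20 + 20} = -44 + \frac{12}{20 + 20} = -44 + \frac{12}{40} = -44 + 12 \cdot \frac{1}{40} = -44 + \frac{3}{10} = - \frac{437}{10}$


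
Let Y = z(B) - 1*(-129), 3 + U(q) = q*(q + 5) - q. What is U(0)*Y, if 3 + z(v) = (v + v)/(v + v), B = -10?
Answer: -381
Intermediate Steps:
z(v) = -2 (z(v) = -3 + (v + v)/(v + v) = -3 + (2*v)/((2*v)) = -3 + (2*v)*(1/(2*v)) = -3 + 1 = -2)
U(q) = -3 - q + q*(5 + q) (U(q) = -3 + (q*(q + 5) - q) = -3 + (q*(5 + q) - q) = -3 + (-q + q*(5 + q)) = -3 - q + q*(5 + q))
Y = 127 (Y = -2 - 1*(-129) = -2 + 129 = 127)
U(0)*Y = (-3 + 0**2 + 4*0)*127 = (-3 + 0 + 0)*127 = -3*127 = -381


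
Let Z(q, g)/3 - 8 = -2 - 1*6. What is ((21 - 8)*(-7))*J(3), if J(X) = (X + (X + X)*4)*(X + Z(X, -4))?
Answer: -7371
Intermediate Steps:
Z(q, g) = 0 (Z(q, g) = 24 + 3*(-2 - 1*6) = 24 + 3*(-2 - 6) = 24 + 3*(-8) = 24 - 24 = 0)
J(X) = 9*X² (J(X) = (X + (X + X)*4)*(X + 0) = (X + (2*X)*4)*X = (X + 8*X)*X = (9*X)*X = 9*X²)
((21 - 8)*(-7))*J(3) = ((21 - 8)*(-7))*(9*3²) = (13*(-7))*(9*9) = -91*81 = -7371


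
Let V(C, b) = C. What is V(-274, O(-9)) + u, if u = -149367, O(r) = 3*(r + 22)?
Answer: -149641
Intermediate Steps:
O(r) = 66 + 3*r (O(r) = 3*(22 + r) = 66 + 3*r)
V(-274, O(-9)) + u = -274 - 149367 = -149641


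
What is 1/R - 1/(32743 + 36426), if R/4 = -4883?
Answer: -88701/1351008908 ≈ -6.5655e-5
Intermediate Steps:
R = -19532 (R = 4*(-4883) = -19532)
1/R - 1/(32743 + 36426) = 1/(-19532) - 1/(32743 + 36426) = -1/19532 - 1/69169 = -88701/1351008908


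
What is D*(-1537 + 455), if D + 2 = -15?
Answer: 18394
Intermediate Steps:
D = -17 (D = -2 - 15 = -17)
D*(-1537 + 455) = -17*(-1537 + 455) = -17*(-1082) = 18394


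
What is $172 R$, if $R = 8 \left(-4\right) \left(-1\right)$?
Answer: $5504$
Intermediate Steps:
$R = 32$ ($R = \left(-32\right) \left(-1\right) = 32$)
$172 R = 172 \cdot 32 = 5504$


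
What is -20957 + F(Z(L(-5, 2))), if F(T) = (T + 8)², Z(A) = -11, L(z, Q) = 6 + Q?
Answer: -20948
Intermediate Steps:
F(T) = (8 + T)²
-20957 + F(Z(L(-5, 2))) = -20957 + (8 - 11)² = -20957 + (-3)² = -20957 + 9 = -20948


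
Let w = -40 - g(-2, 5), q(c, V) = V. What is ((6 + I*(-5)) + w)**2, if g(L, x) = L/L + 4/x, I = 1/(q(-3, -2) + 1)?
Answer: 23716/25 ≈ 948.64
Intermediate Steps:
I = -1 (I = 1/(-2 + 1) = 1/(-1) = -1)
g(L, x) = 1 + 4/x
w = -209/5 (w = -40 - (4 + 5)/5 = -40 - 9/5 = -209/5 ≈ -41.800)
((6 + I*(-5)) + w)**2 = ((6 - 1*(-5)) - 209/5)**2 = ((6 + 5) - 209/5)**2 = (11 - 209/5)**2 = (-154/5)**2 = 23716/25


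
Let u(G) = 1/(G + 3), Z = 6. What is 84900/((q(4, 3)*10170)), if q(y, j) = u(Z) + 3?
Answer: 4245/1582 ≈ 2.6833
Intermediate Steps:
u(G) = 1/(3 + G)
q(y, j) = 28/9 (q(y, j) = 1/(3 + 6) + 3 = 1/9 + 3 = 28/9)
84900/((q(4, 3)*10170)) = 84900/(((28/9)*10170)) = 84900/31640 = 84900*(1/31640) = 4245/1582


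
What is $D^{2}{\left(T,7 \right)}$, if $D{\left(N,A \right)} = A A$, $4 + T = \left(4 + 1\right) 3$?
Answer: $2401$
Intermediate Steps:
$T = 11$ ($T = -4 + \left(4 + 1\right) 3 = -4 + 5 \cdot 3 = -4 + 15 = 11$)
$D{\left(N,A \right)} = A^{2}$
$D^{2}{\left(T,7 \right)} = \left(7^{2}\right)^{2} = 49^{2} = 2401$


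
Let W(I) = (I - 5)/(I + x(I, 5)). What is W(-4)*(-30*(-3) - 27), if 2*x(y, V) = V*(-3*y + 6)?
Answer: -567/41 ≈ -13.829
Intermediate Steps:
x(y, V) = V*(6 - 3*y)/2 (x(y, V) = (V*(-3*y + 6))/2 = (V*(6 - 3*y))/2 = V*(6 - 3*y)/2)
W(I) = (-5 + I)/(15 - 13*I/2) (W(I) = (I - 5)/(I + (3/2)*5*(2 - I)) = (-5 + I)/(I + (15 - 15*I/2)) = (-5 + I)/(15 - 13*I/2))
W(-4)*(-30*(-3) - 27) = (2*(-5 - 4)/(30 - 13*(-4)))*(-30*(-3) - 27) = (2*(-9)/(30 + 52))*(-5*(-18) - 27) = (2*(-9)/82)*(90 - 27) = (2*(1/82)*(-9))*63 = -9/41*63 = -567/41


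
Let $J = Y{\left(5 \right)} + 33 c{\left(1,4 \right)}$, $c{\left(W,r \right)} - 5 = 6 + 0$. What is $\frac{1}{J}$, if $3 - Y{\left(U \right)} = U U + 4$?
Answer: $\frac{1}{337} \approx 0.0029674$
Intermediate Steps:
$Y{\left(U \right)} = -1 - U^{2}$ ($Y{\left(U \right)} = 3 - \left(U U + 4\right) = 3 - \left(U^{2} + 4\right) = 3 - \left(4 + U^{2}\right) = -1 - U^{2}$)
$c{\left(W,r \right)} = 11$ ($c{\left(W,r \right)} = 5 + \left(6 + 0\right) = 5 + 6 = 11$)
$J = 337$ ($J = \left(-1 - 5^{2}\right) + 33 \cdot 11 = \left(-1 - 25\right) + 363 = -26 + 363 = 337$)
$\frac{1}{J} = \frac{1}{337}$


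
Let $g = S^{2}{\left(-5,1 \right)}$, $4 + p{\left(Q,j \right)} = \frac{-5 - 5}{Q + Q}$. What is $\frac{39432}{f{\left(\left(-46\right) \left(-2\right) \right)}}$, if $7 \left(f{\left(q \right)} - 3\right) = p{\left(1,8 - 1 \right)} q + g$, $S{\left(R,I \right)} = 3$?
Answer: $- \frac{6572}{19} \approx -345.89$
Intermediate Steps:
$p{\left(Q,j \right)} = -4 - \frac{5}{Q}$ ($p{\left(Q,j \right)} = -4 + \frac{-5 - 5}{Q + Q} = -4 - \frac{10}{2 Q} = -4 - 10 \frac{1}{2 Q} = -4 - \frac{5}{Q}$)
$g = 9$ ($g = 3^{2} = 9$)
$f{\left(q \right)} = \frac{30}{7} - \frac{9 q}{7}$ ($f{\left(q \right)} = 3 + \frac{\left(-4 - \frac{5}{1}\right) q + 9}{7} = 3 + \frac{\left(-4 - 5\right) q + 9}{7} = 3 + \frac{- 9 q + 9}{7} = 3 + \frac{9 - 9 q}{7} = 3 - \left(- \frac{9}{7} + \frac{9 q}{7}\right) = \frac{30}{7} - \frac{9 q}{7}$)
$\frac{39432}{f{\left(\left(-46\right) \left(-2\right) \right)}} = \frac{39432}{\frac{30}{7} - \frac{9 \left(\left(-46\right) \left(-2\right)\right)}{7}} = \frac{39432}{\frac{30}{7} - \frac{828}{7}} = \frac{39432}{-114} = 39432 \left(- \frac{1}{114}\right) = - \frac{6572}{19}$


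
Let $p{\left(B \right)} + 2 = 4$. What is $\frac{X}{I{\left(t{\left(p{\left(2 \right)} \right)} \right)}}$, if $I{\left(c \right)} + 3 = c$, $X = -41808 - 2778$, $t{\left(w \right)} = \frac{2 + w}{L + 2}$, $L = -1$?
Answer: $-44586$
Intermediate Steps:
$p{\left(B \right)} = 2$ ($p{\left(B \right)} = -2 + 4 = 2$)
$t{\left(w \right)} = 2 + w$ ($t{\left(w \right)} = \frac{2 + w}{-1 + 2} = \frac{2 + w}{1} = \left(2 + w\right) 1 = 2 + w$)
$X = -44586$
$I{\left(c \right)} = -3 + c$
$\frac{X}{I{\left(t{\left(p{\left(2 \right)} \right)} \right)}} = - \frac{44586}{-3 + \left(2 + 2\right)} = - \frac{44586}{-3 + 4} = - \frac{44586}{1} = \left(-44586\right) 1 = -44586$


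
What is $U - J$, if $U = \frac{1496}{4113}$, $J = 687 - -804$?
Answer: $- \frac{6130987}{4113} \approx -1490.6$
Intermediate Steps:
$J = 1491$ ($J = 687 + 804 = 1491$)
$U = \frac{1496}{4113}$ ($U = 1496 \cdot \frac{1}{4113} = \frac{1496}{4113} \approx 0.36372$)
$U - J = \frac{1496}{4113} - 1491 = - \frac{6130987}{4113}$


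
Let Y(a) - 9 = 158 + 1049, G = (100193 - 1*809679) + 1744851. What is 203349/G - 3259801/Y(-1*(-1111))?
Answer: -3374836589981/1259003840 ≈ -2680.6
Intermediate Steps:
G = 1035365 (G = (100193 - 809679) + 1744851 = -709486 + 1744851 = 1035365)
Y(a) = 1216 (Y(a) = 9 + (158 + 1049) = 9 + 1207 = 1216)
203349/G - 3259801/Y(-1*(-1111)) = 203349/1035365 - 3259801/1216 = -3374836589981/1259003840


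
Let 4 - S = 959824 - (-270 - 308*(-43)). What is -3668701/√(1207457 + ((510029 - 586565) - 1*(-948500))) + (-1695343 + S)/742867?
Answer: -2642189/742867 - 3668701*√2079421/2079421 ≈ -2547.7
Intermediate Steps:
S = -946846 (S = 4 - (959824 - (-270 - 308*(-43))) = 4 - (959824 - (-270 + 13244)) = 4 - (959824 - 1*12974) = 4 - (959824 - 12974) = 4 - 1*946850 = 4 - 946850 = -946846)
-3668701/√(1207457 + ((510029 - 586565) - 1*(-948500))) + (-1695343 + S)/742867 = -3668701/√(1207457 + ((510029 - 586565) - 1*(-948500))) + (-1695343 - 946846)/742867 = -3668701/√(1207457 + (-76536 + 948500)) - 2642189*1/742867 = -3668701/√(1207457 + 871964) - 2642189/742867 = -3668701*√2079421/2079421 - 2642189/742867 = -2642189/742867 - 3668701*√2079421/2079421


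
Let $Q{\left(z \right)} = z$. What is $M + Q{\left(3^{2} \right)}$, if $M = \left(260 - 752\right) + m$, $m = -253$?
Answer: $-736$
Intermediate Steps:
$M = -745$ ($M = \left(260 - 752\right) - 253 = -492 - 253 = -745$)
$M + Q{\left(3^{2} \right)} = -745 + 3^{2} = -745 + 9 = -736$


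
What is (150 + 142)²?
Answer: 85264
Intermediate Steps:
(150 + 142)² = 292² = 85264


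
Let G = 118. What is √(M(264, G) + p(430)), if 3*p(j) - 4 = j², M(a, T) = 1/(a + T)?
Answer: √80945797326/1146 ≈ 248.26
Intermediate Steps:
M(a, T) = 1/(T + a)
p(j) = 4/3 + j²/3
√(M(264, G) + p(430)) = √(1/(118 + 264) + (4/3 + (⅓)*430²)) = √(1/382 + (4/3 + (⅓)*184900)) = √(1/382 + (4/3 + 184900/3)) = √(1/382 + 184904/3) = √(70633331/1146) = √80945797326/1146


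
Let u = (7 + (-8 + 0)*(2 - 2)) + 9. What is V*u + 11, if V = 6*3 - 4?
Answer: 235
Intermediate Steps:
u = 16 (u = (7 - 8*0) + 9 = (7 + 0) + 9 = 7 + 9 = 16)
V = 14 (V = 18 - 4 = 14)
V*u + 11 = 14*16 + 11 = 224 + 11 = 235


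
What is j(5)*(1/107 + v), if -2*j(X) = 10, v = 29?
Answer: -15520/107 ≈ -145.05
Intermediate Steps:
j(X) = -5 (j(X) = -½*10 = -5)
j(5)*(1/107 + v) = -5*(1/107 + 29) = -5*3104/107 = -15520/107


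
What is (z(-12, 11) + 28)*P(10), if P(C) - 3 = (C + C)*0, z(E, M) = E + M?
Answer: 81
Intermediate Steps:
P(C) = 3 (P(C) = 3 + (C + C)*0 = 3 + (2*C)*0 = 3 + 0 = 3)
(z(-12, 11) + 28)*P(10) = ((-12 + 11) + 28)*3 = (-1 + 28)*3 = 27*3 = 81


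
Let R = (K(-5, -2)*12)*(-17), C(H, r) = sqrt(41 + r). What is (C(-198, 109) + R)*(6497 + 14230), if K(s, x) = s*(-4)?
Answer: -84566160 + 103635*sqrt(6) ≈ -8.4312e+7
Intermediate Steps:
K(s, x) = -4*s
R = -4080 (R = (-4*(-5)*12)*(-17) = (20*12)*(-17) = 240*(-17) = -4080)
(C(-198, 109) + R)*(6497 + 14230) = (sqrt(41 + 109) - 4080)*(6497 + 14230) = (sqrt(150) - 4080)*20727 = (5*sqrt(6) - 4080)*20727 = (-4080 + 5*sqrt(6))*20727 = -84566160 + 103635*sqrt(6)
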